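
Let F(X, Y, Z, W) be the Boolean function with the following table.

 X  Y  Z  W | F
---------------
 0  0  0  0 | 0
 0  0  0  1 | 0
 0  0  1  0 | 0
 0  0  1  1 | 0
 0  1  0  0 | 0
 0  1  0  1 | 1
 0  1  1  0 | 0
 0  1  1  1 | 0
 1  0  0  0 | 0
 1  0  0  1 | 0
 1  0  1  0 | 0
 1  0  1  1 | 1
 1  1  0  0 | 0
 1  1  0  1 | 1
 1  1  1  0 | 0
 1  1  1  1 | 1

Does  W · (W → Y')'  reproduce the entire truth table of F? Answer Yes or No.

Evaluate W · (W → Y')' on each row and compare to F:
  X=0, Y=0, Z=0, W=0: formula gives 0, F = 0 ✓
  X=0, Y=0, Z=0, W=1: formula gives 0, F = 0 ✓
  X=0, Y=0, Z=1, W=0: formula gives 0, F = 0 ✓
  X=0, Y=0, Z=1, W=1: formula gives 0, F = 0 ✓
  …
  X=0, Y=1, Z=1, W=1: formula gives 1, but F = 0 ✗
A single disagreement suffices: at (0,1,1,1) they differ, so the formula does not compute F.

No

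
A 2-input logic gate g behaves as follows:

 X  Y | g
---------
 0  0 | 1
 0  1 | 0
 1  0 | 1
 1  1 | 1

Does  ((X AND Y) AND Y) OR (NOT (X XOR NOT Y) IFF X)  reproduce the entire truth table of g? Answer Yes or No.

Evaluate ((X AND Y) AND Y) OR (NOT (X XOR NOT Y) IFF X) on each row and compare to g:
  X=0, Y=0: formula gives 1, g = 1 ✓
  X=0, Y=1: formula gives 0, g = 0 ✓
  X=1, Y=0: formula gives 1, g = 1 ✓
  X=1, Y=1: formula gives 1, g = 1 ✓
All 4 rows match — the expression computes g exactly.

Yes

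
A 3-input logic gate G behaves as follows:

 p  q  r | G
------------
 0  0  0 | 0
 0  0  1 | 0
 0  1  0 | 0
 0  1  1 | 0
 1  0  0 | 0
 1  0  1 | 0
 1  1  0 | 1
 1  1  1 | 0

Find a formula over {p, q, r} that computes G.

G(p, q, r) = (p & q) & ~r

G is 1 on exactly one input, (1,1,0), whose minterm is p·q·¬r. So G is just that conjunction.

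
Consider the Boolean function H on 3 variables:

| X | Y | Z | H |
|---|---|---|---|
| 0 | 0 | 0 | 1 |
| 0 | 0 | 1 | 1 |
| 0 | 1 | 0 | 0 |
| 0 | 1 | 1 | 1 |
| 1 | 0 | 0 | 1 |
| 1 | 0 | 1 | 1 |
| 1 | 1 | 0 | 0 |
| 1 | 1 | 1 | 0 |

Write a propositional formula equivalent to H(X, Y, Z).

H(X, Y, Z) = NOT ((((NOT X AND Y) AND NOT Z) OR ((X AND Y) AND NOT Z)) OR ((X AND Y) AND Z))

The 0-rows are (0,1,0), (1,1,0), (1,1,1). Take each as a conjunction (¬X·Y·¬Z, X·Y·¬Z, X·Y·Z), form their disjunction, and complement — that gives a formula that is 1 everywhere H is.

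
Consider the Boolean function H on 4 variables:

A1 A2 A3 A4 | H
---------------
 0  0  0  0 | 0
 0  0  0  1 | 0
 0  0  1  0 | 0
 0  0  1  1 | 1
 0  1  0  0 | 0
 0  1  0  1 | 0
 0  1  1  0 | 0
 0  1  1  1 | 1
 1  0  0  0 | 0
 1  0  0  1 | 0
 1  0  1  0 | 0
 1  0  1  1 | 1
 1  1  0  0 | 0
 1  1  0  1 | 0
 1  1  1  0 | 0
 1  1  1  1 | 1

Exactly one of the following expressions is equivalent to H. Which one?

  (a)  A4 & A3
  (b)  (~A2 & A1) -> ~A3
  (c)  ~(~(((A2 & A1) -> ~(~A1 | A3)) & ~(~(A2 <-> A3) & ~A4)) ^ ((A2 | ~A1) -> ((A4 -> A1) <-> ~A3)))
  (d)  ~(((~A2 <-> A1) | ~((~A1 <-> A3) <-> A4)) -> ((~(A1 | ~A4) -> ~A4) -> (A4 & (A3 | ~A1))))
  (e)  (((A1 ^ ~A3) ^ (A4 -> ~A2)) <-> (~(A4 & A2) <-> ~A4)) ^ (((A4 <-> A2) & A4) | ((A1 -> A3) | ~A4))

(b): at (0,0,0,0) it gives 1, but H = 0 — eliminated.
(c): at (0,0,0,1) it gives 1, but H = 0 — eliminated.
(d): at (0,0,1,0) it gives 1, but H = 0 — eliminated.
(e): at (0,0,0,0) it gives 1, but H = 0 — eliminated.
Only (a) survives; checking it on all 16 rows confirms it matches H.

a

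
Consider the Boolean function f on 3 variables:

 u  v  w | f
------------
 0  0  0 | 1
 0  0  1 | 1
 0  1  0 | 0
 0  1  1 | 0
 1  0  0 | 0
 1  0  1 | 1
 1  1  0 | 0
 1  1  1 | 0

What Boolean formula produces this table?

f=1 on 3 inputs: (0,0,0), (0,0,1), (1,0,1). Reading each as a conjunction of literals (¬u·¬v·¬w, ¬u·¬v·w, u·¬v·w) and taking the OR gives the canonical DNF.

f(u, v, w) = (((~u & ~v) & ~w) | ((~u & ~v) & w)) | ((u & ~v) & w)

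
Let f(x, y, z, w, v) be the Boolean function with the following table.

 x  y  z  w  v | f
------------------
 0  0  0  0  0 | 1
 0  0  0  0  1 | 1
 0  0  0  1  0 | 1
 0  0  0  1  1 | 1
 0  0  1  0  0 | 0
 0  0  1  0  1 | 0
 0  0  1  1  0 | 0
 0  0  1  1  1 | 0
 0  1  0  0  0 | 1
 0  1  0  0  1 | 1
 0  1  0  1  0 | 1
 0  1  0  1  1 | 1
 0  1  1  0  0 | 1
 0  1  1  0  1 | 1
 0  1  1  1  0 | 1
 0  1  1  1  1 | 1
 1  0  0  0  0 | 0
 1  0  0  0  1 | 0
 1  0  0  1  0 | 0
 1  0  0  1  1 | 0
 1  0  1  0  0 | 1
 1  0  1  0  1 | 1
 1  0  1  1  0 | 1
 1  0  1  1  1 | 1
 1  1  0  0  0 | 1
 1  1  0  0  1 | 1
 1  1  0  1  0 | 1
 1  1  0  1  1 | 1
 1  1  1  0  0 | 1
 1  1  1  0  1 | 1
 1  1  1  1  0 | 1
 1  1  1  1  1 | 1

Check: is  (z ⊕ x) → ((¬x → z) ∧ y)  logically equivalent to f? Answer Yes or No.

Test each input against both f and the formula:
  x=0, y=0, z=0, w=0, v=0: formula gives 1, f = 1 ✓
  x=0, y=0, z=0, w=0, v=1: formula gives 1, f = 1 ✓
  x=0, y=0, z=0, w=1, v=0: formula gives 1, f = 1 ✓
  x=0, y=0, z=0, w=1, v=1: formula gives 1, f = 1 ✓
  … (the remaining 28 rows also agree.)
All 32 rows match — the expression computes f exactly.

Yes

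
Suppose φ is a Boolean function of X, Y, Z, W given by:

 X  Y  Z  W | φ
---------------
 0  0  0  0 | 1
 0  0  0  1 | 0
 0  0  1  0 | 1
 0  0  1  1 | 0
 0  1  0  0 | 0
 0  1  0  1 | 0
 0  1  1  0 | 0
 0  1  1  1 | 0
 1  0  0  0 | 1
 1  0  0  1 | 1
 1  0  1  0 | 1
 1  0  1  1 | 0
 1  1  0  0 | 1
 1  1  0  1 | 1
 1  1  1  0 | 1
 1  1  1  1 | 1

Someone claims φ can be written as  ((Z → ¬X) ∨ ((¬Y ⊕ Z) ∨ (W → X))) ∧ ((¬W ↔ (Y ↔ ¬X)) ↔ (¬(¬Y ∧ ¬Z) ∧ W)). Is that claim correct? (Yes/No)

No

Test each input against both φ and the formula:
  X=0, Y=0, Z=0, W=0: formula gives 1, φ = 1 ✓
  X=0, Y=0, Z=0, W=1: formula gives 0, φ = 0 ✓
  X=0, Y=0, Z=1, W=0: formula gives 1, φ = 1 ✓
  X=0, Y=0, Z=1, W=1: formula gives 1, but φ = 0 ✗
Row (0,0,1,1) is a counterexample, so the formula is not equivalent to φ.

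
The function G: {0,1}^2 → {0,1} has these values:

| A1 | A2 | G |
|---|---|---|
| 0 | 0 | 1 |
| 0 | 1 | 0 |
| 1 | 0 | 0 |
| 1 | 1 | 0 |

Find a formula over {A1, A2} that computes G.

G is 1 on exactly one input, (0,0), whose minterm is ¬A1·¬A2. So G is just that conjunction.

G(A1, A2) = not A1 and not A2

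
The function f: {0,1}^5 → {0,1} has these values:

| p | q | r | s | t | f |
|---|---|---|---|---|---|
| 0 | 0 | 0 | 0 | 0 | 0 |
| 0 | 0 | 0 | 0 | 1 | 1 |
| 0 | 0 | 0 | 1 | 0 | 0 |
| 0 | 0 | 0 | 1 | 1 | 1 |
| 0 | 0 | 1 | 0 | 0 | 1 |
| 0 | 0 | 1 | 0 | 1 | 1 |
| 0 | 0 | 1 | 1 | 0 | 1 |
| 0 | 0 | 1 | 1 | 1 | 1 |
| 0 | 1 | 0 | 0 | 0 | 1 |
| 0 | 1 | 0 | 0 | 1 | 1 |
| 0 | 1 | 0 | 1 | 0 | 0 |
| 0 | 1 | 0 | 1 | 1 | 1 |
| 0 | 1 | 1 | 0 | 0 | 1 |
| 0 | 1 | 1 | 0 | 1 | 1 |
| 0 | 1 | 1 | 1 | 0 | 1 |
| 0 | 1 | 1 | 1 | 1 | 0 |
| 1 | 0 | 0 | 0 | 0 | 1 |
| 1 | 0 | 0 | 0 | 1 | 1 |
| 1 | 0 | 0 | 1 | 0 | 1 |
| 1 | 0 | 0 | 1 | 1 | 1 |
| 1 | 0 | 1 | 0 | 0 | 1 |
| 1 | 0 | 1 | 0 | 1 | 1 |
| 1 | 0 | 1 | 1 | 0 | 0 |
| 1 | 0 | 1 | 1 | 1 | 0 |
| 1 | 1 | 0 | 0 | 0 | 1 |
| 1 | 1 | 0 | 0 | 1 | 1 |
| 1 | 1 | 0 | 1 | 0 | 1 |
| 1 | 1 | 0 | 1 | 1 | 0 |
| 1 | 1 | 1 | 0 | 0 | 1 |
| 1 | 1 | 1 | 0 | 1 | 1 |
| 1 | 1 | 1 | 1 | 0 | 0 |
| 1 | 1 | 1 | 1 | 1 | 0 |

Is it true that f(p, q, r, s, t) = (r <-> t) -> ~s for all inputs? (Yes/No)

No

Test each input against both f and the formula:
  p=0, q=0, r=0, s=0, t=0: formula gives 1, but f = 0 ✗
Since they disagree at (0,0,0,0,0), the expression is not a correct formula for f.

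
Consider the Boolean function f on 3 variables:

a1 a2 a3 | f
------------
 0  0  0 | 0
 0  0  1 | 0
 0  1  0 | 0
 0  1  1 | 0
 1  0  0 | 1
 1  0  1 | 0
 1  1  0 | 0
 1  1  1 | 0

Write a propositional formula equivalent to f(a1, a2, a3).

Only row (1,0,0) gives 1. That row's minterm a1·¬a2·¬a3 is f directly.

f(a1, a2, a3) = (a1 ∧ ¬a2) ∧ ¬a3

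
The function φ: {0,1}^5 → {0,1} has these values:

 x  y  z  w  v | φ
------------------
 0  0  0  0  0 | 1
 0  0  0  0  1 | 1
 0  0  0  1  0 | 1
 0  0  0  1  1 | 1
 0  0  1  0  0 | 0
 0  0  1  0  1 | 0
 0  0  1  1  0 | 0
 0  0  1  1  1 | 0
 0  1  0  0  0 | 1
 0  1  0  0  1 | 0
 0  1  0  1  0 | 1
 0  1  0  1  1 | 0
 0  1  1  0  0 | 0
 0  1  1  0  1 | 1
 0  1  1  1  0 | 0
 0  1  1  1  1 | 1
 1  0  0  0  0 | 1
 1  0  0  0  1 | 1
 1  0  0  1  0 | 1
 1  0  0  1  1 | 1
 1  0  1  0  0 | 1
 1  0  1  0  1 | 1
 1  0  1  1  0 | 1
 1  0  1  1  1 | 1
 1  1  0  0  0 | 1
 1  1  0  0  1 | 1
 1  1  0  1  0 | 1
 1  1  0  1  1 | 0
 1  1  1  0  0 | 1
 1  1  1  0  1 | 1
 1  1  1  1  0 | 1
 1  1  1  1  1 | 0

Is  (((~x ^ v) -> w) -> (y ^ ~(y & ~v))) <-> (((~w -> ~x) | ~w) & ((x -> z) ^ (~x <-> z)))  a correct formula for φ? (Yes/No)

Yes

Test each input against both φ and the formula:
  x=0, y=0, z=0, w=0, v=0: formula gives 1, φ = 1 ✓
  x=0, y=0, z=0, w=0, v=1: formula gives 1, φ = 1 ✓
  x=0, y=0, z=0, w=1, v=0: formula gives 1, φ = 1 ✓
  x=0, y=0, z=0, w=1, v=1: formula gives 1, φ = 1 ✓
  …and likewise for the remaining 28 rows.
All 32 rows match — the expression computes φ exactly.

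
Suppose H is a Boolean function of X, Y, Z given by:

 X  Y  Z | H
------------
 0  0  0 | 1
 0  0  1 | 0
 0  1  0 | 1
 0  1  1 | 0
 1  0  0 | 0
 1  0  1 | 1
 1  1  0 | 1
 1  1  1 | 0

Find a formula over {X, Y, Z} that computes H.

H=1 on 4 inputs: (0,0,0), (0,1,0), (1,0,1), (1,1,0). Reading each as a conjunction of literals (¬X·¬Y·¬Z, ¬X·Y·¬Z, X·¬Y·Z, X·Y·¬Z) and taking the OR gives the canonical DNF.

H(X, Y, Z) = ((((NOT X AND NOT Y) AND NOT Z) OR ((NOT X AND Y) AND NOT Z)) OR ((X AND NOT Y) AND Z)) OR ((X AND Y) AND NOT Z)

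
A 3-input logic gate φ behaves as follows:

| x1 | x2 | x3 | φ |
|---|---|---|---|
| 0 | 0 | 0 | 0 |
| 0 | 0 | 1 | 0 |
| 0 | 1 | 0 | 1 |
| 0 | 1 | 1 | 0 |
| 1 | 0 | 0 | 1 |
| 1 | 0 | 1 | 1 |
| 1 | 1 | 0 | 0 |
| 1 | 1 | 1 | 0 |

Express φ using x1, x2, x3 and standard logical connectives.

The 1-rows are (0,1,0), (1,0,0), (1,0,1). Each contributes one minterm — ¬x1·x2·¬x3; x1·¬x2·¬x3; x1·¬x2·x3 — and their disjunction is a sum-of-products form of φ.

φ(x1, x2, x3) = (((NOT x1 AND x2) AND NOT x3) OR ((x1 AND NOT x2) AND NOT x3)) OR ((x1 AND NOT x2) AND x3)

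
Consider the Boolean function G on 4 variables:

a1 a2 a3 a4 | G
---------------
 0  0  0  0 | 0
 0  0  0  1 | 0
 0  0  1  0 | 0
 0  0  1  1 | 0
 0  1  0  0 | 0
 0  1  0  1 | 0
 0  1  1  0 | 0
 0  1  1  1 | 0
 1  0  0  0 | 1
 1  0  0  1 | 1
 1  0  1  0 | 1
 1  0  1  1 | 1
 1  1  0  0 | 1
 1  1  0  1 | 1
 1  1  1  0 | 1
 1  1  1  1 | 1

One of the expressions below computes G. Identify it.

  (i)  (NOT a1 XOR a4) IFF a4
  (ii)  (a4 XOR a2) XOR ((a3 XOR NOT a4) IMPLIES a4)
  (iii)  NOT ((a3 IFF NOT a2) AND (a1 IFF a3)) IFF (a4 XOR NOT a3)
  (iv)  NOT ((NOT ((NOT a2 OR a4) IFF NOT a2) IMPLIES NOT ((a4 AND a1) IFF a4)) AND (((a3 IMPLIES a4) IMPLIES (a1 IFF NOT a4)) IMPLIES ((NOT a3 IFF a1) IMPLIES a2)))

(ii): at (0,0,1,0) it gives 1, but G = 0 — eliminated.
(iii): at (0,0,0,0) it gives 1, but G = 0 — eliminated.
(iv): at (0,0,1,0) it gives 1, but G = 0 — eliminated.
That leaves (i). Evaluating it on every row reproduces the table of G exactly.

i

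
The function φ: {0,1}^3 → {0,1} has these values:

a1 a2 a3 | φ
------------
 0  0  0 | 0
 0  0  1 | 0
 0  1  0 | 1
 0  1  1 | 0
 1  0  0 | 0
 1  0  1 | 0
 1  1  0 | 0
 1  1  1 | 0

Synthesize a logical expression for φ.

φ(a1, a2, a3) = (NOT a1 AND a2) AND NOT a3

Only row (0,1,0) gives 1. That row's minterm ¬a1·a2·¬a3 is φ directly.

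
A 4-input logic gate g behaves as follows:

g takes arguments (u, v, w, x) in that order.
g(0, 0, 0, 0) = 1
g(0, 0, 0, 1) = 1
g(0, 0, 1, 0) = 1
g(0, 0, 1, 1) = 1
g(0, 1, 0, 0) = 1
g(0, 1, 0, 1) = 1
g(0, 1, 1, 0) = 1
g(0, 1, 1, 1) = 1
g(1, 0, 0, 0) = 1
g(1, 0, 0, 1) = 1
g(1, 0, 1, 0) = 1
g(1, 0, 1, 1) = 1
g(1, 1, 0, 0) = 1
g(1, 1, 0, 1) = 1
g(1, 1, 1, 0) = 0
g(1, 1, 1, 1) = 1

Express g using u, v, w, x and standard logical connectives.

g(u, v, w, x) = ¬(((u ∧ v) ∧ w) ∧ ¬x)

Only row (1,1,1,0) gives 0. So g is 1 everywhere except there — the complement of the minterm u·v·w·¬x.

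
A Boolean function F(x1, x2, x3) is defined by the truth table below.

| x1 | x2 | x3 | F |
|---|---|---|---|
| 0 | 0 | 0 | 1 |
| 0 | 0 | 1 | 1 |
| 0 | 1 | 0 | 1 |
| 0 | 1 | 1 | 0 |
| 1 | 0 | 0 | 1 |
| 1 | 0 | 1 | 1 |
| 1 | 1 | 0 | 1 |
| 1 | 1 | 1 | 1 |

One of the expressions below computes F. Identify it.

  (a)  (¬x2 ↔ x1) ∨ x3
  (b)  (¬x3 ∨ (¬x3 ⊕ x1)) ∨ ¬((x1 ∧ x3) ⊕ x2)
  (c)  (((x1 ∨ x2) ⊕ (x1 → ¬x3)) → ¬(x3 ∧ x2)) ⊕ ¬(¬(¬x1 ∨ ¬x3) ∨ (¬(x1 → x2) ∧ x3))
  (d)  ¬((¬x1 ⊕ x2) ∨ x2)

b

(a) fails at (0,0,0): the formula yields 0, F is 1.
(c) fails at (0,0,0): the formula yields 0, F is 1.
(d) fails at (0,0,0): the formula yields 0, F is 1.
Only (b) survives; checking it on all 8 rows confirms it matches F.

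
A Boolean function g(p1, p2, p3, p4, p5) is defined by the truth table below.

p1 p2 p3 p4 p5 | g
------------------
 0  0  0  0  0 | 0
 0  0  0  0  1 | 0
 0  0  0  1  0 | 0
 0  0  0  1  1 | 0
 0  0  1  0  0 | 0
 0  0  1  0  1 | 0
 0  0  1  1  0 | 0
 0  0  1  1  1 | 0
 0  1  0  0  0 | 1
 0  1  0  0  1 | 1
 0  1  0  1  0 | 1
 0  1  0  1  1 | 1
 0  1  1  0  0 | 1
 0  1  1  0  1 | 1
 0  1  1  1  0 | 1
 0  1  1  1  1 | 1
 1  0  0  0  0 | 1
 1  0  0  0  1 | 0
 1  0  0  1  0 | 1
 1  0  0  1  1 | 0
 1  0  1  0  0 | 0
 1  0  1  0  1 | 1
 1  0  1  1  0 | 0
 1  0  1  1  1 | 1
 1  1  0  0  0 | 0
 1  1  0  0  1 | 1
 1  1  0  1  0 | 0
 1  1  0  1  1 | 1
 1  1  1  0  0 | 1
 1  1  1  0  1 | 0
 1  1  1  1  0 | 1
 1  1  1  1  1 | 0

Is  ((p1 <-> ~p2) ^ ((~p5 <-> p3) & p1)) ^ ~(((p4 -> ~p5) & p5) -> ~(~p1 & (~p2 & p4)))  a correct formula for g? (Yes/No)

Yes

Check the formula against g row by row:
  p1=0, p2=0, p3=0, p4=0, p5=0: formula gives 0, g = 0 ✓
  p1=0, p2=0, p3=0, p4=0, p5=1: formula gives 0, g = 0 ✓
  p1=0, p2=0, p3=0, p4=1, p5=0: formula gives 0, g = 0 ✓
  p1=0, p2=0, p3=0, p4=1, p5=1: formula gives 0, g = 0 ✓
  … (the remaining 28 rows also agree.)
No disagreement on any input; they are logically equivalent.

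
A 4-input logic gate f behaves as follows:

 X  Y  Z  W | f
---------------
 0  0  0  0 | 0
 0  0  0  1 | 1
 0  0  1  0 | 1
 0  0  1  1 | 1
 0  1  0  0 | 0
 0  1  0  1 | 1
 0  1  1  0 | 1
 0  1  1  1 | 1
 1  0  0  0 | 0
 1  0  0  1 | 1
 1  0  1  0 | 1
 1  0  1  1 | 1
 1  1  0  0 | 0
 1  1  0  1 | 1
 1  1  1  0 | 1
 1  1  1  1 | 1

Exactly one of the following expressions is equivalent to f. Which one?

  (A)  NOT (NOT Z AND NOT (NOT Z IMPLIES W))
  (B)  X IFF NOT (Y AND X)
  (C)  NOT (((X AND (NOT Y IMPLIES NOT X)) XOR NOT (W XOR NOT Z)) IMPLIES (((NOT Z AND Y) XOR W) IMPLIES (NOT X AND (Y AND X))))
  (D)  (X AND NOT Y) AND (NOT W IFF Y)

A

(B) disagrees with f on (0,0,0,1) (formula → 0, table → 1); rule it out.
(C) disagrees with f on (0,0,1,0) (formula → 0, table → 1); rule it out.
(D) disagrees with f on (0,0,0,1) (formula → 0, table → 1); rule it out.
That leaves (A). Evaluating it on every row reproduces the table of f exactly.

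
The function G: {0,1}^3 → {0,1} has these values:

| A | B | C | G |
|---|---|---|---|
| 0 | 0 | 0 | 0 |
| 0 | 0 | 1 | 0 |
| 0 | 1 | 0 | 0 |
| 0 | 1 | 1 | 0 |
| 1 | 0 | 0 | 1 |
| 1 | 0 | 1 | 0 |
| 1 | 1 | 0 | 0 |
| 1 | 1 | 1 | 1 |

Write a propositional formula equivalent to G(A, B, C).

Collect the rows where G=1 — (1,0,0), (1,1,1) — and write one minterm per row: A·¬B·¬C, A·B·C. Their union (logical OR) reproduces the table exactly.

G(A, B, C) = ((A & ~B) & ~C) | ((A & B) & C)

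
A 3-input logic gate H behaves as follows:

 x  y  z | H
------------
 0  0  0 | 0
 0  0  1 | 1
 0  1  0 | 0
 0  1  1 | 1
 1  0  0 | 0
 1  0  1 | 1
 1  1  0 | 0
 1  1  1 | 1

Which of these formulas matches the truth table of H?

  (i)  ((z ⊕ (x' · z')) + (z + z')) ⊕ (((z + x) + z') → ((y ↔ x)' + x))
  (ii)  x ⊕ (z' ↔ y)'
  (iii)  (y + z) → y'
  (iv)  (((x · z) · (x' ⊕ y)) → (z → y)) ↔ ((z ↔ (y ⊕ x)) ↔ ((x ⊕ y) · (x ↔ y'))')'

iv

(i): at (0,0,0) it gives 1, but H = 0 — eliminated.
(ii): at (0,0,0) it gives 1, but H = 0 — eliminated.
(iii): at (0,0,0) it gives 1, but H = 0 — eliminated.
That leaves (iv). Evaluating it on every row reproduces the table of H exactly.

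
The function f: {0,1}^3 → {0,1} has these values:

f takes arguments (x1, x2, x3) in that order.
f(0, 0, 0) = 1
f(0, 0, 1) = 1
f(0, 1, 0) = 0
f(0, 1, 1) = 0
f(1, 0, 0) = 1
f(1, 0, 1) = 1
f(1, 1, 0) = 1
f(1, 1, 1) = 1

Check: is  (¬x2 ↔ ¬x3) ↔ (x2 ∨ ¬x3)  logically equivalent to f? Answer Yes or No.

Check the formula against f row by row:
  x1=0, x2=0, x3=0: formula gives 1, f = 1 ✓
  x1=0, x2=0, x3=1: formula gives 1, f = 1 ✓
  x1=0, x2=1, x3=0: formula gives 0, f = 0 ✓
  x1=0, x2=1, x3=1: formula gives 1, but f = 0 ✗
Since they disagree at (0,1,1), the expression is not a correct formula for f.

No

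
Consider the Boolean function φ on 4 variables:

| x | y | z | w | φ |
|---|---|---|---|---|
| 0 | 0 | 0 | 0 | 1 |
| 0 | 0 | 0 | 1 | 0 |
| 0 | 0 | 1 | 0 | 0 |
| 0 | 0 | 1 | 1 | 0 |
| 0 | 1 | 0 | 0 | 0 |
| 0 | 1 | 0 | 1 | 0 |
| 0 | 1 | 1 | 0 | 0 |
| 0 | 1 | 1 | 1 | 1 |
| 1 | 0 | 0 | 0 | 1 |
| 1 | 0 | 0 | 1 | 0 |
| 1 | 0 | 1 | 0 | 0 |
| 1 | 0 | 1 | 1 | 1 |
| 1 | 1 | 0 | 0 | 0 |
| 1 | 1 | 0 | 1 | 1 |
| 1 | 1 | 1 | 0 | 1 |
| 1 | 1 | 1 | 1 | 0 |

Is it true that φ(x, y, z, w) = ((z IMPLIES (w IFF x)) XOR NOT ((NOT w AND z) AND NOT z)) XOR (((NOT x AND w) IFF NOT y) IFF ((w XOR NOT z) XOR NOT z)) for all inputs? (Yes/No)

No

Evaluate ((z IMPLIES (w IFF x)) XOR NOT ((NOT w AND z) AND NOT z)) XOR (((NOT x AND w) IFF NOT y) IFF ((w XOR NOT z) XOR NOT z)) on each row and compare to φ:
  x=0, y=0, z=0, w=0: formula gives 1, φ = 1 ✓
  x=0, y=0, z=0, w=1: formula gives 1, but φ = 0 ✗
A single disagreement suffices: at (0,0,0,1) they differ, so the formula does not compute φ.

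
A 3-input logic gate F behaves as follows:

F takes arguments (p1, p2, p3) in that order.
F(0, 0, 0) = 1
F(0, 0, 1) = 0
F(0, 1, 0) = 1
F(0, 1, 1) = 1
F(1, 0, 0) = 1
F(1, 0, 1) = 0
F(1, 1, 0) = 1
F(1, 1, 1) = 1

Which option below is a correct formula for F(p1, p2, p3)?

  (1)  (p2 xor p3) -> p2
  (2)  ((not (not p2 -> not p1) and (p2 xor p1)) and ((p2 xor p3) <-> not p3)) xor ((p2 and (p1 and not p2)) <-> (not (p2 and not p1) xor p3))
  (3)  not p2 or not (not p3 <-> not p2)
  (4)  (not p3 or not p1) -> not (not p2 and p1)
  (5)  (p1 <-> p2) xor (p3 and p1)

1

(2) disagrees with F on (0,0,0) (formula → 0, table → 1); rule it out.
(3) disagrees with F on (0,0,1) (formula → 1, table → 0); rule it out.
(4) disagrees with F on (0,0,1) (formula → 1, table → 0); rule it out.
(5) disagrees with F on (0,0,1) (formula → 1, table → 0); rule it out.
That leaves (1). Evaluating it on every row reproduces the table of F exactly.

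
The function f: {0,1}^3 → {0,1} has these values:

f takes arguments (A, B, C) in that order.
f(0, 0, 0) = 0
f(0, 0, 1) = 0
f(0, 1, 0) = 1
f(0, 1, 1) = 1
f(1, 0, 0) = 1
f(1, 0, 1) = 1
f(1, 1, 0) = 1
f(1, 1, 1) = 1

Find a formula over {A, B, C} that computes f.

f(A, B, C) = NOT (((NOT A AND NOT B) AND NOT C) OR ((NOT A AND NOT B) AND C))

There are just 2 zero rows: (0,0,0), (0,0,1). Their minterms are ¬A·¬B·¬C, ¬A·¬B·C; the OR of those covers precisely the 0-outputs, and negating it yields f.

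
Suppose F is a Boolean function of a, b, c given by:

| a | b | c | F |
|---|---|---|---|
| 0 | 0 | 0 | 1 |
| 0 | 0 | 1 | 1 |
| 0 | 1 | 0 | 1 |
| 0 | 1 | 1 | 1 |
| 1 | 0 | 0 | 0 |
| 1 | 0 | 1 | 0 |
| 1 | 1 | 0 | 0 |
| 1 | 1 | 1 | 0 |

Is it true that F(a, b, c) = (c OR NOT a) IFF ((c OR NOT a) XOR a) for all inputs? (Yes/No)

Check the formula against F row by row:
  a=0, b=0, c=0: formula gives 1, F = 1 ✓
  a=0, b=0, c=1: formula gives 1, F = 1 ✓
  a=0, b=1, c=0: formula gives 1, F = 1 ✓
  a=0, b=1, c=1: formula gives 1, F = 1 ✓
  a=1, b=0, c=0: formula gives 0, F = 0 ✓
  …and likewise for the remaining 3 rows.
All 8 rows match — the expression computes F exactly.

Yes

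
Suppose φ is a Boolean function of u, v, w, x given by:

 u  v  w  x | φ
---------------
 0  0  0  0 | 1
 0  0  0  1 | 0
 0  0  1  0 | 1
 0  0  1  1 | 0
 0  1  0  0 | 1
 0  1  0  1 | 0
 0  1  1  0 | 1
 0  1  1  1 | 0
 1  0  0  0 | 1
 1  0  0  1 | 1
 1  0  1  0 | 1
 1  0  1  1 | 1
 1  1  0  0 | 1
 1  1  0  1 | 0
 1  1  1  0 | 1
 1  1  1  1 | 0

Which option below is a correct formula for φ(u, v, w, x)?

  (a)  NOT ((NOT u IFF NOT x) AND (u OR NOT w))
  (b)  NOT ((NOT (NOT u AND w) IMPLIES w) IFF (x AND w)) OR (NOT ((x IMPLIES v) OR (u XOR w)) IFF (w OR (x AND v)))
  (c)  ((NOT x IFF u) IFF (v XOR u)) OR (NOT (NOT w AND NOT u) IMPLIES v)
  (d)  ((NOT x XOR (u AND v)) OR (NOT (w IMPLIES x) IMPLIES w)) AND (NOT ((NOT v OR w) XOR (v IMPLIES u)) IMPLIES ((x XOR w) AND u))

b

(a) fails at (0,0,0,0): the formula yields 0, φ is 1.
(c) fails at (0,0,0,1): the formula yields 1, φ is 0.
(d) fails at (0,0,0,0): the formula yields 0, φ is 1.
Only (b) survives; checking it on all 16 rows confirms it matches φ.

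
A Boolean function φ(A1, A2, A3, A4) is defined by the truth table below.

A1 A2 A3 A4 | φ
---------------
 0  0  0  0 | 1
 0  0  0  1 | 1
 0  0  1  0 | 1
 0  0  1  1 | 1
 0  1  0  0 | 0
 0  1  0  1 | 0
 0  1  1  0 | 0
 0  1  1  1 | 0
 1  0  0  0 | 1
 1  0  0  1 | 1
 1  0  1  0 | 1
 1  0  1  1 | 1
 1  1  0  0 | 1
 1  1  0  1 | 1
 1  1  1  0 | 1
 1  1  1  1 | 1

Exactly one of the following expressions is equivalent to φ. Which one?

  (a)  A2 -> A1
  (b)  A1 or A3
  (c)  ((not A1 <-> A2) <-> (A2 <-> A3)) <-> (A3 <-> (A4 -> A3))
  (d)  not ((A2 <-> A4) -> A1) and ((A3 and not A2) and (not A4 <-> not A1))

a

(b): at (0,0,0,0) it gives 0, but φ = 1 — eliminated.
(c): at (0,0,0,1) it gives 0, but φ = 1 — eliminated.
(d): at (0,0,0,0) it gives 0, but φ = 1 — eliminated.
That leaves (a). Evaluating it on every row reproduces the table of φ exactly.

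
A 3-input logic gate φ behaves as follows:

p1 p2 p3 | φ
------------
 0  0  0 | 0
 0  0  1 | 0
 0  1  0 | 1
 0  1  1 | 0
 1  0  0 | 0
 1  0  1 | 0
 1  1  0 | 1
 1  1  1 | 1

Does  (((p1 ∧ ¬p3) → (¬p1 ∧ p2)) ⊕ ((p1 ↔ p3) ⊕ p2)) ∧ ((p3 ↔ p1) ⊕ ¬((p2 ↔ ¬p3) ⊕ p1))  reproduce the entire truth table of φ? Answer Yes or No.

Check the formula against φ row by row:
  p1=0, p2=0, p3=0: formula gives 0, φ = 0 ✓
  p1=0, p2=0, p3=1: formula gives 0, φ = 0 ✓
  p1=0, p2=1, p3=0: formula gives 1, φ = 1 ✓
  p1=0, p2=1, p3=1: formula gives 0, φ = 0 ✓
  p1=1, p2=0, p3=0: formula gives 0, φ = 0 ✓
  …and likewise for the remaining 3 rows.
All 8 rows match — the expression computes φ exactly.

Yes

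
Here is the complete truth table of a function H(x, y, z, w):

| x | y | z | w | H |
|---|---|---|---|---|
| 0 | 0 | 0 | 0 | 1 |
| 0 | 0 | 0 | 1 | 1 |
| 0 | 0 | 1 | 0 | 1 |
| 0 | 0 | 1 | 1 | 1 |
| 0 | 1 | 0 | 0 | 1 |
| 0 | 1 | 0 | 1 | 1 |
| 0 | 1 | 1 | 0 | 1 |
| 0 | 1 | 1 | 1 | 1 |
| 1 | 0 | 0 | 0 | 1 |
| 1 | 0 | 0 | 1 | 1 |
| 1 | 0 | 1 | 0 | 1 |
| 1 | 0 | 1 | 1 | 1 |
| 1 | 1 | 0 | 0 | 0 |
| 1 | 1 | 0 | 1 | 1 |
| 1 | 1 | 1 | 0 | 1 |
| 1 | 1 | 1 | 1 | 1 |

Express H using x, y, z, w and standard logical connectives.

Only row (1,1,0,0) gives 0. So H is 1 everywhere except there — the complement of the minterm x·y·¬z·¬w.

H(x, y, z, w) = not (((x and y) and not z) and not w)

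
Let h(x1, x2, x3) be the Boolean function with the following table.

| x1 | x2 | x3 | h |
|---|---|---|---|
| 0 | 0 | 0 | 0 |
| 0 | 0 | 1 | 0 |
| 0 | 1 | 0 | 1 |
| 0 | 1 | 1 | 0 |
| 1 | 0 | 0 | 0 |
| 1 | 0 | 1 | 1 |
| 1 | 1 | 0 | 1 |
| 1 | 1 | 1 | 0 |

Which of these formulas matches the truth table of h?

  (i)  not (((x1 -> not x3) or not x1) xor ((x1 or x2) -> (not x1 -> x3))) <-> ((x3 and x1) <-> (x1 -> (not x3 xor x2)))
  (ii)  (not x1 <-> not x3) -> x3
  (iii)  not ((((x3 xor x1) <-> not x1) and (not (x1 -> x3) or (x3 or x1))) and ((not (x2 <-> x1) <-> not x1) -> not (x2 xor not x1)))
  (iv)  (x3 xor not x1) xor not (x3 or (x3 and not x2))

(ii) disagrees with h on (0,0,1) (formula → 1, table → 0); rule it out.
(iii) disagrees with h on (0,0,0) (formula → 1, table → 0); rule it out.
(iv) disagrees with h on (0,1,0) (formula → 0, table → 1); rule it out.
That leaves (i). Evaluating it on every row reproduces the table of h exactly.

i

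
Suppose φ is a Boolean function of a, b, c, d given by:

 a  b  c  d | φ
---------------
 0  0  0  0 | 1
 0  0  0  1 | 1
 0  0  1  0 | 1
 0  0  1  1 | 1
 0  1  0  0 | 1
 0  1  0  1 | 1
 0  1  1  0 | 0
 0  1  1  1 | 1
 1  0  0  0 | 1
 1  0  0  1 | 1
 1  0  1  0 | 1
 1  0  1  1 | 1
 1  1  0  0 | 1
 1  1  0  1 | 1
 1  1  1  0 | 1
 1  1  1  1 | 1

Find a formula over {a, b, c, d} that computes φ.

φ is 0 on exactly one input, (0,1,1,0), whose minterm is ¬a·b·c·¬d. So φ is the negation of that single conjunction.

φ(a, b, c, d) = not (((not a and b) and c) and not d)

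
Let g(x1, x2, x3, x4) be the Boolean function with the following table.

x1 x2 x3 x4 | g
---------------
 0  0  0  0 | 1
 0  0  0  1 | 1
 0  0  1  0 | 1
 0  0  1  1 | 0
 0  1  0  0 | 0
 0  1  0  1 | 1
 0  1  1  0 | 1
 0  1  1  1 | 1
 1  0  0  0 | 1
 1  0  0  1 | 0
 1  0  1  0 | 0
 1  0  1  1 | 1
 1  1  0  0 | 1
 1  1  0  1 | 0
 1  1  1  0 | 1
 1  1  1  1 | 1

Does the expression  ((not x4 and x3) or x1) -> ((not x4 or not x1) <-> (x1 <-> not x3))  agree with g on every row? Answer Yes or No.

No

Evaluate ((not x4 and x3) or x1) -> ((not x4 or not x1) <-> (x1 <-> not x3)) on each row and compare to g:
  x1=0, x2=0, x3=0, x4=0: formula gives 1, g = 1 ✓
  x1=0, x2=0, x3=0, x4=1: formula gives 1, g = 1 ✓
  x1=0, x2=0, x3=1, x4=0: formula gives 1, g = 1 ✓
  x1=0, x2=0, x3=1, x4=1: formula gives 1, but g = 0 ✗
A single disagreement suffices: at (0,0,1,1) they differ, so the formula does not compute g.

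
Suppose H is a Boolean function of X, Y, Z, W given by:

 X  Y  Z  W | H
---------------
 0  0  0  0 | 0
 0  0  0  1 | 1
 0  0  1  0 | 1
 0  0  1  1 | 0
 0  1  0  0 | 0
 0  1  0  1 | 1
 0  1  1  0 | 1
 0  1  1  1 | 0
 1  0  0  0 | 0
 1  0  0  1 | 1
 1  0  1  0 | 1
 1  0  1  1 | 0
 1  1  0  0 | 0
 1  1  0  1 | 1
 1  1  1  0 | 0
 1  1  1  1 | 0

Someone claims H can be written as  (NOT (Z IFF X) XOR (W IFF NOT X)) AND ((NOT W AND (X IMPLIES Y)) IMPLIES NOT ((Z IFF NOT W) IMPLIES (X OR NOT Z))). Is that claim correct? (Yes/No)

Yes

Evaluate (NOT (Z IFF X) XOR (W IFF NOT X)) AND ((NOT W AND (X IMPLIES Y)) IMPLIES NOT ((Z IFF NOT W) IMPLIES (X OR NOT Z))) on each row and compare to H:
  X=0, Y=0, Z=0, W=0: formula gives 0, H = 0 ✓
  X=0, Y=0, Z=0, W=1: formula gives 1, H = 1 ✓
  X=0, Y=0, Z=1, W=0: formula gives 1, H = 1 ✓
  X=0, Y=0, Z=1, W=1: formula gives 0, H = 0 ✓
  …and likewise for the remaining 12 rows.
Every row agrees, so the formula is equivalent.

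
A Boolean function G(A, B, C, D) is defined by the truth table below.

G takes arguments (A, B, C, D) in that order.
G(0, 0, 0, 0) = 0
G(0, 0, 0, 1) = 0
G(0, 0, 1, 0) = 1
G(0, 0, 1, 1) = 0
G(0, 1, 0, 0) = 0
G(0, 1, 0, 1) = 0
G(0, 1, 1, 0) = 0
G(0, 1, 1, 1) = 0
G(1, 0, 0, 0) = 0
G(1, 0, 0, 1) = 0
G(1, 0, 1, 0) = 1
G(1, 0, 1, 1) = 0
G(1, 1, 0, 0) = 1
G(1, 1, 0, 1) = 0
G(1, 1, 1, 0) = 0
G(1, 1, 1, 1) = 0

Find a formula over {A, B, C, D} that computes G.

G(A, B, C, D) = ((((¬A ∧ ¬B) ∧ C) ∧ ¬D) ∨ (((A ∧ ¬B) ∧ C) ∧ ¬D)) ∨ (((A ∧ B) ∧ ¬C) ∧ ¬D)

The 1-rows are (0,0,1,0), (1,0,1,0), (1,1,0,0). Each contributes one minterm — ¬A·¬B·C·¬D; A·¬B·C·¬D; A·B·¬C·¬D — and their disjunction is a sum-of-products form of G.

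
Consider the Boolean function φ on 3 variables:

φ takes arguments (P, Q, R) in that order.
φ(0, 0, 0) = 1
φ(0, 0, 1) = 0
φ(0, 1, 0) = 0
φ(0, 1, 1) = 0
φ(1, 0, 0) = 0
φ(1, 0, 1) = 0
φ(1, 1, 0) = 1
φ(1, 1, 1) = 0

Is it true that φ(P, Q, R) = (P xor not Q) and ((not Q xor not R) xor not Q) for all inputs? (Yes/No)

Yes

Check the formula against φ row by row:
  P=0, Q=0, R=0: formula gives 1, φ = 1 ✓
  P=0, Q=0, R=1: formula gives 0, φ = 0 ✓
  P=0, Q=1, R=0: formula gives 0, φ = 0 ✓
  P=0, Q=1, R=1: formula gives 0, φ = 0 ✓
  P=1, Q=0, R=0: formula gives 0, φ = 0 ✓
  …and likewise for the remaining 3 rows.
All 8 rows match — the expression computes φ exactly.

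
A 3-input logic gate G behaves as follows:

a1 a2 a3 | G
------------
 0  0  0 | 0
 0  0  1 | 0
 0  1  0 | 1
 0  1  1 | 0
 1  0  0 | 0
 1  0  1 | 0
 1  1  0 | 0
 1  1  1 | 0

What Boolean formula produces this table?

Only row (0,1,0) gives 1. That row's minterm ¬a1·a2·¬a3 is G directly.

G(a1, a2, a3) = (a1' · a2) · a3'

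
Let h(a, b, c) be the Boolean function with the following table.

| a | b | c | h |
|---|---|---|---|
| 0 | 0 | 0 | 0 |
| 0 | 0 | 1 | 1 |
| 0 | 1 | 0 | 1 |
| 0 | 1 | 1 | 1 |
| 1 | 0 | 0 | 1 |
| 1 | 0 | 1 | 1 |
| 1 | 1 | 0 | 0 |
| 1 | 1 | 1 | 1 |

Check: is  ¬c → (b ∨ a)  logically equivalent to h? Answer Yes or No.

No

Test each input against both h and the formula:
  a=0, b=0, c=0: formula gives 0, h = 0 ✓
  a=0, b=0, c=1: formula gives 1, h = 1 ✓
  a=0, b=1, c=0: formula gives 1, h = 1 ✓
  a=0, b=1, c=1: formula gives 1, h = 1 ✓
  a=1, b=0, c=0: formula gives 1, h = 1 ✓
  …
  a=1, b=1, c=0: formula gives 1, but h = 0 ✗
A single disagreement suffices: at (1,1,0) they differ, so the formula does not compute h.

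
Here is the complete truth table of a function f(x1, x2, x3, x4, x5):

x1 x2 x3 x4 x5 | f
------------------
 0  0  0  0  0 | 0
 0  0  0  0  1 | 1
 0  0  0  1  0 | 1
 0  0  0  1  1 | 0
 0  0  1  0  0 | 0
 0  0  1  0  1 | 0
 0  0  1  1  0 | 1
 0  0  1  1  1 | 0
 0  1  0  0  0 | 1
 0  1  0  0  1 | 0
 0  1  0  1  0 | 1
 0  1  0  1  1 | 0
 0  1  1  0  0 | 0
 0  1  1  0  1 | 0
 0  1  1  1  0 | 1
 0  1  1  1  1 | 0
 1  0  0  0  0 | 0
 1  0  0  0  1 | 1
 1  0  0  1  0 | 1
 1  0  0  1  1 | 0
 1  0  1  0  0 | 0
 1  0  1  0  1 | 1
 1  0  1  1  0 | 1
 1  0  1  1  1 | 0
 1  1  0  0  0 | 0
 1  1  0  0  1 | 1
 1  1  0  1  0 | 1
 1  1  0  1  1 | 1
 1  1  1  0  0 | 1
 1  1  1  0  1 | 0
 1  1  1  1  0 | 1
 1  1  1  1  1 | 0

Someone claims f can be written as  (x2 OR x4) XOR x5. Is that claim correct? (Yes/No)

No

Check the formula against f row by row:
  x1=0, x2=0, x3=0, x4=0, x5=0: formula gives 0, f = 0 ✓
  x1=0, x2=0, x3=0, x4=0, x5=1: formula gives 1, f = 1 ✓
  x1=0, x2=0, x3=0, x4=1, x5=0: formula gives 1, f = 1 ✓
  x1=0, x2=0, x3=0, x4=1, x5=1: formula gives 0, f = 0 ✓
  …
  x1=0, x2=0, x3=1, x4=0, x5=1: formula gives 1, but f = 0 ✗
Since they disagree at (0,0,1,0,1), the expression is not a correct formula for f.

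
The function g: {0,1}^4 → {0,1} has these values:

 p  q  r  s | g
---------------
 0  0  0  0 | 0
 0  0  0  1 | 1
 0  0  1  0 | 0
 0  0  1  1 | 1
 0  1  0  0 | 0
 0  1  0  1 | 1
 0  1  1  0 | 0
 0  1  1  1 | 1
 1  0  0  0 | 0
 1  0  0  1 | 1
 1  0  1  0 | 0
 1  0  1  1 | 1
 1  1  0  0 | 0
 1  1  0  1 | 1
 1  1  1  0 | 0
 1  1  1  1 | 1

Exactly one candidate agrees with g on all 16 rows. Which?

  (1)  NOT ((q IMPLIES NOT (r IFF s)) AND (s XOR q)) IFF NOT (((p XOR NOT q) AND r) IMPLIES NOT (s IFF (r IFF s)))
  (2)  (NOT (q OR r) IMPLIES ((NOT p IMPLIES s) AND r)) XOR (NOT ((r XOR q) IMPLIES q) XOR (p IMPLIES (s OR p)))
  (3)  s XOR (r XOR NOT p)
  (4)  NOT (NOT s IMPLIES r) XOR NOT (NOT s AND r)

4

(1) disagrees with g on (0,0,1,0) (formula → 1, table → 0); rule it out.
(2) disagrees with g on (0,0,0,0) (formula → 1, table → 0); rule it out.
(3) disagrees with g on (0,0,0,0) (formula → 1, table → 0); rule it out.
(4) is the remaining candidate, and it agrees with g on all 16 inputs.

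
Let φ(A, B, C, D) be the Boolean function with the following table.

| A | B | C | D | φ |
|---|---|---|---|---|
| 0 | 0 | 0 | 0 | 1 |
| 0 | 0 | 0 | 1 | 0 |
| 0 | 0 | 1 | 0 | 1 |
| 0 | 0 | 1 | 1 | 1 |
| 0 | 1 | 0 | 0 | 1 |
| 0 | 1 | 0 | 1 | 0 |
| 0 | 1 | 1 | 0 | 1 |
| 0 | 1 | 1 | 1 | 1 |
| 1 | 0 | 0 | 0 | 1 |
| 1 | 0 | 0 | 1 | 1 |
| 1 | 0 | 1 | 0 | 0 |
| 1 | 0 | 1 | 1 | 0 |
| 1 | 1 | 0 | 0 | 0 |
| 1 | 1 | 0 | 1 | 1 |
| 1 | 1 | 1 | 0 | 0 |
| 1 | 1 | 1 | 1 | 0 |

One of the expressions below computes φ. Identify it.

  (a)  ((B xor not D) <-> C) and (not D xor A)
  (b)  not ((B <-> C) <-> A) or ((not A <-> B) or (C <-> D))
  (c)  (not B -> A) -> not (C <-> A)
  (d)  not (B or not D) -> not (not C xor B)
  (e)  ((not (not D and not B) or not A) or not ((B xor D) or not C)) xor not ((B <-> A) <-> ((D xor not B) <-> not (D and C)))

e

(a) fails at (0,0,0,0): the formula yields 0, φ is 1.
(b) fails at (0,0,0,1): the formula yields 1, φ is 0.
(c) fails at (0,0,0,1): the formula yields 1, φ is 0.
(d) fails at (0,1,0,1): the formula yields 1, φ is 0.
Only (e) survives; checking it on all 16 rows confirms it matches φ.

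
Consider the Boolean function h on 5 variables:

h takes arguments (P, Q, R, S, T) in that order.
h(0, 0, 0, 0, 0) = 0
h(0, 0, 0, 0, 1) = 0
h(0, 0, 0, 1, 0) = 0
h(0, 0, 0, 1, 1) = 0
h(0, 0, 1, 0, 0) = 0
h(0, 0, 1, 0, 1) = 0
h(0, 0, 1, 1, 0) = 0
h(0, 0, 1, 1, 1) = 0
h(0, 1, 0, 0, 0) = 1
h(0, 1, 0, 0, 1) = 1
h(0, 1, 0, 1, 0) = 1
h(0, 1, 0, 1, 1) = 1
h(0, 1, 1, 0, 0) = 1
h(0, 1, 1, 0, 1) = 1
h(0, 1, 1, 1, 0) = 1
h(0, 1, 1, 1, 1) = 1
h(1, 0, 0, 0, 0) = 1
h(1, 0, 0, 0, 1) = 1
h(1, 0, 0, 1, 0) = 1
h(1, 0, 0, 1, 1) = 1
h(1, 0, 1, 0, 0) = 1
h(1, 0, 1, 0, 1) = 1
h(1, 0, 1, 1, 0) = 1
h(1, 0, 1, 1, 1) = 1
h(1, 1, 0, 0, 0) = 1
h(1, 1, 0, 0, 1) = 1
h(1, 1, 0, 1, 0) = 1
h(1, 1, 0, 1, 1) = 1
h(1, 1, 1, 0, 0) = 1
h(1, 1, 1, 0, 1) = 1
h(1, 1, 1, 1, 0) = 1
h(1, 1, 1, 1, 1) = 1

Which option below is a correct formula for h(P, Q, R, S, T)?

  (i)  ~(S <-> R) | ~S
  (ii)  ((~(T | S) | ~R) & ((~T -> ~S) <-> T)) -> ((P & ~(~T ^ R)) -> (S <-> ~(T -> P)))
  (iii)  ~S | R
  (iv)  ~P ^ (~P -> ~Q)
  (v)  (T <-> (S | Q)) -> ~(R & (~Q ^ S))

(i) fails at (0,0,0,0,0): the formula yields 1, h is 0.
(ii) fails at (0,0,0,0,0): the formula yields 1, h is 0.
(iii) fails at (0,0,0,0,0): the formula yields 1, h is 0.
(v) fails at (0,0,0,0,0): the formula yields 1, h is 0.
Only (iv) survives; checking it on all 32 rows confirms it matches h.

iv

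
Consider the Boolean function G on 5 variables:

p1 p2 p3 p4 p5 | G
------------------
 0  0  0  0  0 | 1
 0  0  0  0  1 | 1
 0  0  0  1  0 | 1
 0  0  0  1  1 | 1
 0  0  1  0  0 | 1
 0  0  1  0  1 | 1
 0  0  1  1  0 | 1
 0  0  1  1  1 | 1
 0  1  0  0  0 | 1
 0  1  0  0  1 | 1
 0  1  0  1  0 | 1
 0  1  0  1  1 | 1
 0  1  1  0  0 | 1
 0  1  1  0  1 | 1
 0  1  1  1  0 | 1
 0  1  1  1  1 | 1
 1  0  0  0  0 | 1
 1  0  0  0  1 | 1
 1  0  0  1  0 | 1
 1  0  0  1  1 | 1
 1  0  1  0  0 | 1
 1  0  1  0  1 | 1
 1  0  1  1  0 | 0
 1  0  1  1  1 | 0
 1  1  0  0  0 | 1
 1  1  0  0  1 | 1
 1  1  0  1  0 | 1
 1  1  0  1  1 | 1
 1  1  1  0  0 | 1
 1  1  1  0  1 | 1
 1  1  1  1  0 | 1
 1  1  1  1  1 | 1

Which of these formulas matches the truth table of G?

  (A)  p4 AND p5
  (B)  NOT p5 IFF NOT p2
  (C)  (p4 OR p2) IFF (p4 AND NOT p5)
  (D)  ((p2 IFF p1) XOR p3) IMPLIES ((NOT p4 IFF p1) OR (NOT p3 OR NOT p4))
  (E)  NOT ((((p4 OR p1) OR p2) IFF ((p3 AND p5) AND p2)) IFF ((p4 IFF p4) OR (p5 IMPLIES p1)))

(A) fails at (0,0,0,0,0): the formula yields 0, G is 1.
(B) fails at (0,0,0,0,1): the formula yields 0, G is 1.
(C) fails at (0,0,0,1,1): the formula yields 0, G is 1.
(E) fails at (0,0,0,0,0): the formula yields 0, G is 1.
That leaves (D). Evaluating it on every row reproduces the table of G exactly.

D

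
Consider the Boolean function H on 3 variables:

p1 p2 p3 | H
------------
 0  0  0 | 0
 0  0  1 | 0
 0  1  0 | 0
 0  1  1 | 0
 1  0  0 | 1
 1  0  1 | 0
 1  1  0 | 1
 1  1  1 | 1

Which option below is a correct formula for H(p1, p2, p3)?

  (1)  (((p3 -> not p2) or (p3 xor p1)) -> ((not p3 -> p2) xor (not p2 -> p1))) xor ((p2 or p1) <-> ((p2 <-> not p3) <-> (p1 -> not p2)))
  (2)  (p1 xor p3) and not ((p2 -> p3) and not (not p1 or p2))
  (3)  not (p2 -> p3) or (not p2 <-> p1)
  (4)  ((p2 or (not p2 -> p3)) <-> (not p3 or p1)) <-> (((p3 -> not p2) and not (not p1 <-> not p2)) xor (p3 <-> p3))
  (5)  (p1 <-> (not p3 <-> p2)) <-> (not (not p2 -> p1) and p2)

4

(1) disagrees with H on (0,0,0) (formula → 1, table → 0); rule it out.
(2) disagrees with H on (0,0,1) (formula → 1, table → 0); rule it out.
(3) disagrees with H on (0,1,0) (formula → 1, table → 0); rule it out.
(5) disagrees with H on (0,0,1) (formula → 1, table → 0); rule it out.
Only (4) survives; checking it on all 8 rows confirms it matches H.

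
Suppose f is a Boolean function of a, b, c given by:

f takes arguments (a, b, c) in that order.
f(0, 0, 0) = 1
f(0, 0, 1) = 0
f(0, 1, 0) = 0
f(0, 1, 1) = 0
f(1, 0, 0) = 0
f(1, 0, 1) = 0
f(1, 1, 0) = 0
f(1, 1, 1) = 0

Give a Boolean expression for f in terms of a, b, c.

The output is 1 only when every input is 0 — NOR of all inputs.

f(a, b, c) = not ((a or b) or c)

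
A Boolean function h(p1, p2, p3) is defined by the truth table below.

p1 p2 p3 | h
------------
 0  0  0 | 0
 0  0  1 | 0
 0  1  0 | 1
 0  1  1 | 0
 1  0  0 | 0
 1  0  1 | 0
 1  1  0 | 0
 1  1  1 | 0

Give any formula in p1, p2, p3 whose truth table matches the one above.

h(p1, p2, p3) = (~p1 & p2) & ~p3

Only row (0,1,0) gives 1. That row's minterm ¬p1·p2·¬p3 is h directly.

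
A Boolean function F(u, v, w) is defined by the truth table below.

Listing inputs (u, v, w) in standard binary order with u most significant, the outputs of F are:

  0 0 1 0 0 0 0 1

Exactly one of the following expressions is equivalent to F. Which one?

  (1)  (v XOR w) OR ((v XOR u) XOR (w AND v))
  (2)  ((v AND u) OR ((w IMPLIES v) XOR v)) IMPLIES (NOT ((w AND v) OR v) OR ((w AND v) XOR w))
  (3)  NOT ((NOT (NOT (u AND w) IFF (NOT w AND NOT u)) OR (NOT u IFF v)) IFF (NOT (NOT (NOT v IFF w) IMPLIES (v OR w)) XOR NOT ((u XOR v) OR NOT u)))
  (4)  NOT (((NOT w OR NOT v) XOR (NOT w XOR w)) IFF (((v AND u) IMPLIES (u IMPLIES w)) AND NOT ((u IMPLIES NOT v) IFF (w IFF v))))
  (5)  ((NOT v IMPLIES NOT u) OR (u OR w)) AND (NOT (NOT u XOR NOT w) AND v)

5

(1): at (0,0,1) it gives 1, but F = 0 — eliminated.
(2): at (0,0,0) it gives 1, but F = 0 — eliminated.
(3): at (0,0,0) it gives 1, but F = 0 — eliminated.
(4): at (0,0,1) it gives 1, but F = 0 — eliminated.
That leaves (5). Evaluating it on every row reproduces the table of F exactly.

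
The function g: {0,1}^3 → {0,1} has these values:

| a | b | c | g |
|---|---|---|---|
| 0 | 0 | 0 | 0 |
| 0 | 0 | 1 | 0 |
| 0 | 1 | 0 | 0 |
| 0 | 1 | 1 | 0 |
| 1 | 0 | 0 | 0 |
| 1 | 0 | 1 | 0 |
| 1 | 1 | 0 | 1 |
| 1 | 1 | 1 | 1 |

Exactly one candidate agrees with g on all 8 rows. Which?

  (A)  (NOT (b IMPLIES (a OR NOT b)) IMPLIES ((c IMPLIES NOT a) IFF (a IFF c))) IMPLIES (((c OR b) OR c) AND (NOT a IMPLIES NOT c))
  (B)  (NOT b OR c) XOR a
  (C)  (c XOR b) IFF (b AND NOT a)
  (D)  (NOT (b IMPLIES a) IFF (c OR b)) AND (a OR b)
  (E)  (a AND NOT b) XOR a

E

(A): at (0,1,0) it gives 1, but g = 0 — eliminated.
(B): at (0,0,0) it gives 1, but g = 0 — eliminated.
(C): at (0,0,0) it gives 1, but g = 0 — eliminated.
(D): at (0,1,0) it gives 1, but g = 0 — eliminated.
Only (E) survives; checking it on all 8 rows confirms it matches g.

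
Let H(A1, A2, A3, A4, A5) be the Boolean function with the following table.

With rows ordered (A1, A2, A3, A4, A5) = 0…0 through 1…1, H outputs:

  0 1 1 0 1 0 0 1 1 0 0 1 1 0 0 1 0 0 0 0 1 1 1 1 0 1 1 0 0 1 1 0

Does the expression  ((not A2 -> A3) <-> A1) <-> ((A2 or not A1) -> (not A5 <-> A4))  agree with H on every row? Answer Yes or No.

Yes

Test each input against both H and the formula:
  A1=0, A2=0, A3=0, A4=0, A5=0: formula gives 0, H = 0 ✓
  A1=0, A2=0, A3=0, A4=0, A5=1: formula gives 1, H = 1 ✓
  A1=0, A2=0, A3=0, A4=1, A5=0: formula gives 1, H = 1 ✓
  A1=0, A2=0, A3=0, A4=1, A5=1: formula gives 0, H = 0 ✓
  … (the remaining 28 rows also agree.)
All 32 rows match — the expression computes H exactly.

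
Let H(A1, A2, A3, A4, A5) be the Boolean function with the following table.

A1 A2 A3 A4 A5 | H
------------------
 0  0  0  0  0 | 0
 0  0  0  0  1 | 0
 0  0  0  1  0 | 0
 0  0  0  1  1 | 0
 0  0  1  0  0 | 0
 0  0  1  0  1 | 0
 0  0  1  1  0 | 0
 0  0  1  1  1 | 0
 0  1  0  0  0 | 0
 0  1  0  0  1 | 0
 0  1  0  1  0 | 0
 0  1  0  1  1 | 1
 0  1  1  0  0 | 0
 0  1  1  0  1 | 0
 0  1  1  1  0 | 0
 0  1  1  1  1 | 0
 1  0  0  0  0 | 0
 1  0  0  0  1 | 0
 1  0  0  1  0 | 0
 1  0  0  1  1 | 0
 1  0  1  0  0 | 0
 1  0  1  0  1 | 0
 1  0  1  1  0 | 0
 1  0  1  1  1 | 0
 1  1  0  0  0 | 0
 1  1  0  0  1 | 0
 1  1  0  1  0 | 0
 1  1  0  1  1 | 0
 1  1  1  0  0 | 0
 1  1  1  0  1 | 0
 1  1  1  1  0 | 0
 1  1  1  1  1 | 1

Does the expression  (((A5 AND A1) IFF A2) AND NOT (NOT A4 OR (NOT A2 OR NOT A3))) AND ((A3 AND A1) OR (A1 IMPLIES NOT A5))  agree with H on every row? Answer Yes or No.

No

Evaluate (((A5 AND A1) IFF A2) AND NOT (NOT A4 OR (NOT A2 OR NOT A3))) AND ((A3 AND A1) OR (A1 IMPLIES NOT A5)) on each row and compare to H:
  A1=0, A2=0, A3=0, A4=0, A5=0: formula gives 0, H = 0 ✓
  A1=0, A2=0, A3=0, A4=0, A5=1: formula gives 0, H = 0 ✓
  A1=0, A2=0, A3=0, A4=1, A5=0: formula gives 0, H = 0 ✓
  A1=0, A2=0, A3=0, A4=1, A5=1: formula gives 0, H = 0 ✓
  …
  A1=0, A2=1, A3=0, A4=1, A5=1: formula gives 0, but H = 1 ✗
Row (0,1,0,1,1) is a counterexample, so the formula is not equivalent to H.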